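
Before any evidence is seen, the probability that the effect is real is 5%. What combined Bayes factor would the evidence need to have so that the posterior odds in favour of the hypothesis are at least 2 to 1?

38

Prior odds = 0.05/0.95 = 1/19.
Target odds = 2.
Required Bayes factor = 2 ÷ (1/19) = 38.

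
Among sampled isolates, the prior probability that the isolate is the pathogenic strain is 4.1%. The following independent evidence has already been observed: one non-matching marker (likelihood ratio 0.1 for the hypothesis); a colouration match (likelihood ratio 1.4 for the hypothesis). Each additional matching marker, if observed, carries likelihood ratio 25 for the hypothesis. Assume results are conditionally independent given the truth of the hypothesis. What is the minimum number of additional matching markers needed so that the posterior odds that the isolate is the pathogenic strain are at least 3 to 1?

2

Prior odds = 0.041/0.959 = 41/959.
Combined Bayes factor of the evidence already in hand = 0.1 × 1.4 = 0.14.
Odds after that evidence = (41/959) × 0.14 = 41/6850.
Target odds = 3.
Need 25ⁿ ≥ 3 ÷ (41/6850) = 20550/41.
25¹ = 25 falls short of 20550/41 but 25² = 625 reaches it, so n = 2.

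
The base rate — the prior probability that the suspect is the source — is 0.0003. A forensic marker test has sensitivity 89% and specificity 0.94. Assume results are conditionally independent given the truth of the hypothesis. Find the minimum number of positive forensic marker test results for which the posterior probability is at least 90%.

Prior odds: 0.0003 ÷ 0.9997 = 3/9997.
False-positive rate = 1 − 0.94 = 0.06; likelihood ratio of a positive = 0.89/0.06 = 89/6.
Target posterior odds = 0.9/0.1 = 9.
Require (89/6)ⁿ ≥ 9 ÷ (3/9997) = 29991.
(89/6)³ = 704969/216 falls short of 29991 but (89/6)⁴ = 62742241/1296 reaches it, so n = 4.

4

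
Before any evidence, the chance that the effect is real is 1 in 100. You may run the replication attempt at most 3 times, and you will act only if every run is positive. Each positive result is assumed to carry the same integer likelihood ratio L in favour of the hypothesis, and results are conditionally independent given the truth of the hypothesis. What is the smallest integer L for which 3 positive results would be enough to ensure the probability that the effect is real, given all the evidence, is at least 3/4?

Prior odds = 0.01/0.99 = 1/99.
Target odds = 0.75/0.25 = 3.
Need L³ ≥ 3 ÷ (1/99) = 297.
6³ = 216 < 297 ≤ 343 = 7³, so L = 7.

7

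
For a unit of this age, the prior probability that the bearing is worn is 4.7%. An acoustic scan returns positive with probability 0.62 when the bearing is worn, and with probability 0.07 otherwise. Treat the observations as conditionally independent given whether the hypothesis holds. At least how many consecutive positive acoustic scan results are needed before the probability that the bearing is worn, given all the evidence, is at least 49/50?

Prior odds = 0.047/0.953 = 47/953.
Likelihood ratio of a positive result = 0.62/0.07 = 62/7.
Target posterior odds = 0.98/0.02 = 49.
Require (62/7)ⁿ ≥ 49 ÷ (47/953) = 46697/47.
(62/7)³ = 238328/343 falls short of 46697/47 but (62/7)⁴ = 14776336/2401 reaches it, so n = 4.

4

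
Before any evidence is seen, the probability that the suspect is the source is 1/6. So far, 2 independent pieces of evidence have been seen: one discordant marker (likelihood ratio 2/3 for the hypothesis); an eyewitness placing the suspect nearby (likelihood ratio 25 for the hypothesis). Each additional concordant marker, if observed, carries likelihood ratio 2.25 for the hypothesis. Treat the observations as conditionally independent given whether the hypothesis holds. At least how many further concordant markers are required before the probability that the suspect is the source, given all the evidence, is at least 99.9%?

Prior odds = (1/6)/(5/6) = 0.2.
Combined Bayes factor of the evidence already in hand = (2/3) × 25 = 50/3.
Odds after that evidence = 0.2 × 50/3 = 10/3.
Target odds = 0.999/0.001 = 999.
Need 2.25ⁿ ≥ 999 ÷ (10/3) = 299.7.
2.25⁷ = 4782969/16384 falls short of 299.7 but 2.25⁸ = 43046721/65536 reaches it, so n = 8.

8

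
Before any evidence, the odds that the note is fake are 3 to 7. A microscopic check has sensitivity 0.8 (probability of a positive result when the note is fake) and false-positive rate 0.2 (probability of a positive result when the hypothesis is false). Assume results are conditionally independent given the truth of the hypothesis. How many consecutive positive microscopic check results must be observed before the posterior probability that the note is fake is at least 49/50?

4

Prior odds = 3/7.
Likelihood ratio of a positive result = 0.8/0.2 = 4.
Target posterior odds = 0.98/0.02 = 49.
Require 4ⁿ ≥ 49 ÷ (3/7) = 343/3.
4³ = 64 falls short of 343/3 but 4⁴ = 256 reaches it, so n = 4.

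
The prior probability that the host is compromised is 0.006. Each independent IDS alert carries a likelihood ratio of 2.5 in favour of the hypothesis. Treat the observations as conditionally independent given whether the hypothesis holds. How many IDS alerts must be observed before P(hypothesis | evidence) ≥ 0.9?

8

Prior odds = 0.006/0.994 = 3/497.
Likelihood ratio per IDS alert = 2.5.
Target odds: 0.9 ÷ 0.1 = 9.
Require 2.5ⁿ ≥ 9 ÷ (3/497) = 1491.
2.5⁷ = 610.3515625 falls short of 1491 but 2.5⁸ = 390625/256 reaches it, so n = 8.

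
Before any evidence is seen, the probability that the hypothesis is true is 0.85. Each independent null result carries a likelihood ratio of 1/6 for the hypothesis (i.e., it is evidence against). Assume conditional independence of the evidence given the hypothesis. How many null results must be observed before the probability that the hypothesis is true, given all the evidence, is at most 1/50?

Prior odds: 0.85 ÷ 0.15 = 17/3.
Likelihood ratio per null result = 1/6.
Target odds: 0.02 ÷ 0.98 = 1/49.
Need (17/3) × (1/6)ⁿ ≤ 1/49, i.e. (1/6)ⁿ ≤ 3/833.
(1/6)³ = 1/216 is still above 3/833 but (1/6)⁴ = 1/1296 is at or below it, so n = 4.

4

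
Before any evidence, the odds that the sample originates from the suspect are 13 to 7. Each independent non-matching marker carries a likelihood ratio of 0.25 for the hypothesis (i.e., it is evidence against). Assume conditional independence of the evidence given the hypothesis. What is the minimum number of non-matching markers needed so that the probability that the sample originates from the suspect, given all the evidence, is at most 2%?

4

Prior odds = 13/7.
Likelihood ratio per non-matching marker = 0.25.
Target posterior odds = 0.02/0.98 = 1/49.
Require 0.25ⁿ ≤ 1/49 ÷ (13/7) = 1/91.
0.25³ = 0.015625 is still above 1/91 but 0.25⁴ = 0.00390625 is at or below it, so n = 4.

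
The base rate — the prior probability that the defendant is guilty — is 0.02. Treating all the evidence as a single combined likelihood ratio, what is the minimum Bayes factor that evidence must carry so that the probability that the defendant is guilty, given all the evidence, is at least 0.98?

2401

Prior odds = 0.02/0.98 = 1/49.
Target odds = 0.98/0.02 = 49.
Required Bayes factor = 49 ÷ (1/49) = 2401.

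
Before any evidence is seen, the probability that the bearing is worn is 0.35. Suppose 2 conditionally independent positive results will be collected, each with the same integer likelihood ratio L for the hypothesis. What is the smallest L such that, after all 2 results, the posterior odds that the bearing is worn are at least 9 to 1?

5

Prior odds = 0.35/0.65 = 7/13.
Target odds = 9.
Need L² ≥ 9 ÷ (7/13) = 117/7.
4² = 16 < 117/7 ≤ 25 = 5², so L = 5.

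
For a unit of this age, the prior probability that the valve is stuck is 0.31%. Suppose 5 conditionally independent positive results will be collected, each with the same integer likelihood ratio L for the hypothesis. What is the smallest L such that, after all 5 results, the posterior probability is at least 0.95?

Prior odds = 0.0031/0.9969 = 31/9969.
Target odds = 0.95/0.05 = 19.
Need L⁵ ≥ 19 ÷ (31/9969) = 189411/31.
5⁵ = 3125 < 189411/31 ≤ 7776 = 6⁵, so L = 6.

6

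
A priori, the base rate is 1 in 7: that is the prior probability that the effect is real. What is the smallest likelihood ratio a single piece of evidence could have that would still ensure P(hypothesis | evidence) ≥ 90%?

Prior odds = (1/7)/(6/7) = 1/6.
Target odds = 0.9/0.1 = 9.
Required Bayes factor = 9 ÷ (1/6) = 54.

54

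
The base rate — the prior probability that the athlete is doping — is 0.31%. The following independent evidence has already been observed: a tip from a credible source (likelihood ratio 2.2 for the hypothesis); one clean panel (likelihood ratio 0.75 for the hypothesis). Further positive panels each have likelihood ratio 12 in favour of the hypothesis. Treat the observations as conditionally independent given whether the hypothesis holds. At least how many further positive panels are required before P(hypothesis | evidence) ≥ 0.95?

4

Prior odds = 0.0031/0.9969 = 31/9969.
Combined Bayes factor of the evidence already in hand = 2.2 × 0.75 = 1.65.
Odds after that evidence = (31/9969) × 1.65 = 341/66460.
Target odds = 0.95/0.05 = 19.
Need 12ⁿ ≥ 19 ÷ (341/66460) = 1262740/341.
12³ = 1728 falls short of 1262740/341 but 12⁴ = 20736 reaches it, so n = 4.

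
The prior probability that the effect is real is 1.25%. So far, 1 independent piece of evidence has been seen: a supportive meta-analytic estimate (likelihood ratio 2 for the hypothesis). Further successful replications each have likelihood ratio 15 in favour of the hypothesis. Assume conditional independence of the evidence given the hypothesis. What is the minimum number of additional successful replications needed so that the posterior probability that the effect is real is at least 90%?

3

Prior odds = 0.0125/0.9875 = 1/79.
Bayes factor of the evidence already in hand = 2.
Odds after that evidence = (1/79) × 2 = 2/79.
Target odds = 0.9/0.1 = 9.
Need 15ⁿ ≥ 9 ÷ (2/79) = 355.5.
15² = 225 falls short of 355.5 but 15³ = 3375 reaches it, so n = 3.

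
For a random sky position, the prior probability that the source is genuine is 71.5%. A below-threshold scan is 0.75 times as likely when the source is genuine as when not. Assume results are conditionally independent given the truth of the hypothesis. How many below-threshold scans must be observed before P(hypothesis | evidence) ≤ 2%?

17

Prior odds: 0.715 ÷ 0.285 = 143/57.
Likelihood ratio per below-threshold scan = 0.75.
Target odds: 0.02 ÷ 0.98 = 1/49.
Need (143/57) × 0.75ⁿ ≤ 1/49, i.e. 0.75ⁿ ≤ 57/7007.
0.75¹⁶ ≈0.0100226 is still above 57/7007 but 0.75¹⁷ ≈0.00751695 is at or below it, so n = 17.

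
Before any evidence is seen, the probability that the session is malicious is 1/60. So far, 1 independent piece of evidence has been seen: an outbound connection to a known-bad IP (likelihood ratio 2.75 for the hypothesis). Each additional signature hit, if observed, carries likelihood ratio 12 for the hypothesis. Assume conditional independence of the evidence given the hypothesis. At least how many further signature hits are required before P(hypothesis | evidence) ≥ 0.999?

Prior odds = (1/60)/(59/60) = 1/59.
Bayes factor of the evidence already in hand = 2.75.
Odds after that evidence = (1/59) × 2.75 = 11/236.
Target odds = 0.999/0.001 = 999.
Need 12ⁿ ≥ 999 ÷ (11/236) = 235764/11.
12⁴ = 20736 falls short of 235764/11 but 12⁵ = 248832 reaches it, so n = 5.

5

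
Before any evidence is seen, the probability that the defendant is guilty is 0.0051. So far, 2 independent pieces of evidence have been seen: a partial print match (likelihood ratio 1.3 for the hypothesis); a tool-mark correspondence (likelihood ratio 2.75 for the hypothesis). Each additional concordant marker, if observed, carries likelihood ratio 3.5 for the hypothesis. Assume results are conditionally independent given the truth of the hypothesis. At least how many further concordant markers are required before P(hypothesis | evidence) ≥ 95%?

Prior odds = 0.0051/0.9949 = 51/9949.
Combined Bayes factor of the evidence already in hand = 1.3 × 2.75 = 3.575.
Odds after that evidence = (51/9949) × 3.575 = 7293/397960.
Target odds = 0.95/0.05 = 19.
Need 3.5ⁿ ≥ 19 ÷ (7293/397960) = 7561240/7293.
3.5⁵ = 525.21875 falls short of 7561240/7293 but 3.5⁶ = 1838.265625 reaches it, so n = 6.

6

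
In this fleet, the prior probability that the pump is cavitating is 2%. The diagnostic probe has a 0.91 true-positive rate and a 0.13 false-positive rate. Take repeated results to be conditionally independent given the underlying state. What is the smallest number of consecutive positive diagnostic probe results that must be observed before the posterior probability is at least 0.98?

4

Prior odds = 0.02/0.98 = 1/49.
Likelihood ratio of a positive result = 0.91/0.13 = 7.
Target posterior odds = 0.98/0.02 = 49.
Require 7ⁿ ≥ 49 ÷ (1/49) = 2401.
7³ = 343 falls short of 2401 but 7⁴ = 2401 reaches it, so n = 4.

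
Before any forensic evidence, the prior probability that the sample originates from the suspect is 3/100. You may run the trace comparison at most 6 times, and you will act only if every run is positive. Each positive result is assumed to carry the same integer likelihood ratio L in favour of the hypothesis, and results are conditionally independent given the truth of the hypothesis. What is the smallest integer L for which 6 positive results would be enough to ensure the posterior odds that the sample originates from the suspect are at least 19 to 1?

3

Prior odds = 0.03/0.97 = 3/97.
Target odds = 19.
Need L⁶ ≥ 19 ÷ (3/97) = 1843/3.
2⁶ = 64 < 1843/3 ≤ 729 = 3⁶, so L = 3.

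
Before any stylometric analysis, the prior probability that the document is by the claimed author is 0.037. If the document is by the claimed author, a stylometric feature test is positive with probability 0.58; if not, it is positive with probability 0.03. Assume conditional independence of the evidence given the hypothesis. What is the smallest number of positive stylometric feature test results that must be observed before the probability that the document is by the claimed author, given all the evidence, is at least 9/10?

Prior odds: 0.037 ÷ 0.963 = 37/963.
Likelihood ratio of a positive = 0.58/0.03 = 58/3.
Target odds: 0.9 ÷ 0.1 = 9.
Require (58/3)ⁿ ≥ 9 ÷ (37/963) = 8667/37.
(58/3)¹ = 58/3 falls short of 8667/37 but (58/3)² = 3364/9 reaches it, so n = 2.

2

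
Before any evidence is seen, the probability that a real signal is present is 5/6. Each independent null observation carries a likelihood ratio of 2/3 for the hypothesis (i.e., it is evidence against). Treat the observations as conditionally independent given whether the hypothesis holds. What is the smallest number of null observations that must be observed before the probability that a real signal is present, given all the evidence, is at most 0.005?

18

Prior odds: (5/6) ÷ (1/6) = 5.
Likelihood ratio per null observation = 2/3.
Target posterior odds = 0.005/0.995 = 1/199.
Require (2/3)ⁿ ≤ 1/199 ÷ 5 = 1/995.
(2/3)¹⁷ = 131072/129140163 is still above 1/995 but (2/3)¹⁸ = 262144/387420489 is at or below it, so n = 18.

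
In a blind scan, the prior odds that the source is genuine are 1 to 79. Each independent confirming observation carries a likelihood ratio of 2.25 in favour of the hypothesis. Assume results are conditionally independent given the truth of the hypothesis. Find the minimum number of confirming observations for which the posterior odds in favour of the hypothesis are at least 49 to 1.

Prior odds = 1/79.
Likelihood ratio per confirming observation = 2.25.
Target odds = 49.
Require 2.25ⁿ ≥ 49 ÷ (1/79) = 3871.
2.25¹⁰ ≈3325.26 falls short of 3871 but 2.25¹¹ ≈7481.83 reaches it, so n = 11.

11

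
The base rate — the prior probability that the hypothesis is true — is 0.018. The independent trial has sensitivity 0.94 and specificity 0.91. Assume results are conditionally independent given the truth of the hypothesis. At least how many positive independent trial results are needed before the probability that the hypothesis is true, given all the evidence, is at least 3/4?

3

Prior odds = 0.018/0.982 = 9/491.
False-positive rate = 1 − 0.91 = 0.09; likelihood ratio of a positive = 0.94/0.09 = 94/9.
Target odds: 0.75 ÷ 0.25 = 3.
Require (94/9)ⁿ ≥ 3 ÷ (9/491) = 491/3.
(94/9)² = 8836/81 falls short of 491/3 but (94/9)³ = 830584/729 reaches it, so n = 3.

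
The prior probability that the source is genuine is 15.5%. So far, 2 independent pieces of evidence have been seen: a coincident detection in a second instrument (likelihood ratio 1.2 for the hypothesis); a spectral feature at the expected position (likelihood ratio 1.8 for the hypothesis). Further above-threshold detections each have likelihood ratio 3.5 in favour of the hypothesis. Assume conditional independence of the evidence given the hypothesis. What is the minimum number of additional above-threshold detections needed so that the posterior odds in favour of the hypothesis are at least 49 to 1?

4

Prior odds = 0.155/0.845 = 31/169.
Combined Bayes factor of the evidence already in hand = 1.2 × 1.8 = 2.16.
Odds after that evidence = (31/169) × 2.16 = 1674/4225.
Target odds = 49.
Need 3.5ⁿ ≥ 49 ÷ (1674/4225) = 207025/1674.
3.5³ = 42.875 falls short of 207025/1674 but 3.5⁴ = 150.0625 reaches it, so n = 4.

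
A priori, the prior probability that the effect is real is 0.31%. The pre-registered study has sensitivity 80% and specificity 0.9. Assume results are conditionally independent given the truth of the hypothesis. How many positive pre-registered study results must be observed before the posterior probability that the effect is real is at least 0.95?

Prior odds = 0.0031/0.9969 = 31/9969.
False-positive rate = 1 − 0.9 = 0.1; likelihood ratio of a positive = 0.8/0.1 = 8.
Target posterior odds = 0.95/0.05 = 19.
Need (31/9969) × 8ⁿ ≥ 19, i.e. 8ⁿ ≥ 189411/31.
8⁴ = 4096 falls short of 189411/31 but 8⁵ = 32768 reaches it, so n = 5.

5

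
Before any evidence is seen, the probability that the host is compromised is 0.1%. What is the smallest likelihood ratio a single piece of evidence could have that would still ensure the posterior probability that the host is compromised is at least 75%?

Prior odds = 0.001/0.999 = 1/999.
Target odds = 0.75/0.25 = 3.
Required Bayes factor = 3 ÷ (1/999) = 2997.

2997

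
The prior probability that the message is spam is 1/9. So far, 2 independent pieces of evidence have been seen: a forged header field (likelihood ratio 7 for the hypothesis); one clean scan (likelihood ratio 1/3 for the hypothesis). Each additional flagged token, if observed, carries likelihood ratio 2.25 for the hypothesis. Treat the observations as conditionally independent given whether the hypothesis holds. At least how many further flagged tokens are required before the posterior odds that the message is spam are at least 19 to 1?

6

Prior odds = (1/9)/(8/9) = 0.125.
Combined Bayes factor of the evidence already in hand = 7 × (1/3) = 7/3.
Odds after that evidence = 0.125 × 7/3 = 7/24.
Target odds = 19.
Need 2.25ⁿ ≥ 19 ÷ (7/24) = 456/7.
2.25⁵ = 59049/1024 falls short of 456/7 but 2.25⁶ = 531441/4096 reaches it, so n = 6.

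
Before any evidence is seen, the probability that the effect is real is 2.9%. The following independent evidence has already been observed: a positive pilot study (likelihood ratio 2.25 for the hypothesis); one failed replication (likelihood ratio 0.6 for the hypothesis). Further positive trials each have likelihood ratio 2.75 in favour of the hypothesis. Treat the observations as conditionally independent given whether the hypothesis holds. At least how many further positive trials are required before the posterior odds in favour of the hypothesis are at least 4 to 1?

Prior odds = 0.029/0.971 = 29/971.
Combined Bayes factor of the evidence already in hand = 2.25 × 0.6 = 1.35.
Odds after that evidence = (29/971) × 1.35 = 783/19420.
Target odds = 4.
Need 2.75ⁿ ≥ 4 ÷ (783/19420) = 77680/783.
2.75⁴ = 57.19140625 falls short of 77680/783 but 2.75⁵ = 161051/1024 reaches it, so n = 5.

5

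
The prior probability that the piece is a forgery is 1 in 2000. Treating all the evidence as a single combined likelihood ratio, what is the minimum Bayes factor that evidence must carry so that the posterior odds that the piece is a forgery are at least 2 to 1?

3998

Prior odds = 0.0005/0.9995 = 1/1999.
Target odds = 2.
Required Bayes factor = 2 ÷ (1/1999) = 3998.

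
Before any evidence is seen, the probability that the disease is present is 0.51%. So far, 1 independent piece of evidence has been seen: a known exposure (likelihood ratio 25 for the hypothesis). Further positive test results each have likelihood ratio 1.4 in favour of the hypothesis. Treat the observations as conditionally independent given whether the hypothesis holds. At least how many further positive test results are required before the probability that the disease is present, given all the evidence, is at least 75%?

Prior odds = 0.0051/0.9949 = 51/9949.
Bayes factor of the evidence already in hand = 25.
Odds after that evidence = (51/9949) × 25 = 1275/9949.
Target odds = 0.75/0.25 = 3.
Need 1.4ⁿ ≥ 3 ÷ (1275/9949) = 9949/425.
1.4⁹ = 40353607/1953125 falls short of 9949/425 but 1.4¹⁰ = 282475249/9765625 reaches it, so n = 10.

10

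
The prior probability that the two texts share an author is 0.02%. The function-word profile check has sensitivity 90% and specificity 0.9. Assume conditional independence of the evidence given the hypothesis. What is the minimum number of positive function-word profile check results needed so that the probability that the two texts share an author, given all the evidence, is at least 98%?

Prior odds = 0.0002/0.9998 = 1/4999.
False-positive rate = 1 − 0.9 = 0.1; likelihood ratio of a positive = 0.9/0.1 = 9.
Target odds: 0.98 ÷ 0.02 = 49.
Require 9ⁿ ≥ 49 ÷ (1/4999) = 244951.
9⁵ = 59049 falls short of 244951 but 9⁶ = 531441 reaches it, so n = 6.

6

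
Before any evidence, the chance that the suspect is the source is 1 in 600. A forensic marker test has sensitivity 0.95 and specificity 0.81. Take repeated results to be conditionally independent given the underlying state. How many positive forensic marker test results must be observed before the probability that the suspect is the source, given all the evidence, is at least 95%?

Prior odds: (1/600) ÷ (599/600) = 1/599.
False-positive rate = 1 − 0.81 = 0.19; likelihood ratio of a positive = 0.95/0.19 = 5.
Target odds: 0.95 ÷ 0.05 = 19.
Need (1/599) × 5ⁿ ≥ 19, i.e. 5ⁿ ≥ 11381.
5⁵ = 3125 falls short of 11381 but 5⁶ = 15625 reaches it, so n = 6.

6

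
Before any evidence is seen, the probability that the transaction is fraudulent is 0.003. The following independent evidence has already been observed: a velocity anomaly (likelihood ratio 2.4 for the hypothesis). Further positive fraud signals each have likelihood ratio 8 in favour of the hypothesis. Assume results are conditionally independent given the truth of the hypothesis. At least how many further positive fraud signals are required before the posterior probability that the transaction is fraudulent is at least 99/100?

5

Prior odds = 0.003/0.997 = 3/997.
Bayes factor of the evidence already in hand = 2.4.
Odds after that evidence = (3/997) × 2.4 = 36/4985.
Target odds = 0.99/0.01 = 99.
Need 8ⁿ ≥ 99 ÷ (36/4985) = 13708.75.
8⁴ = 4096 falls short of 13708.75 but 8⁵ = 32768 reaches it, so n = 5.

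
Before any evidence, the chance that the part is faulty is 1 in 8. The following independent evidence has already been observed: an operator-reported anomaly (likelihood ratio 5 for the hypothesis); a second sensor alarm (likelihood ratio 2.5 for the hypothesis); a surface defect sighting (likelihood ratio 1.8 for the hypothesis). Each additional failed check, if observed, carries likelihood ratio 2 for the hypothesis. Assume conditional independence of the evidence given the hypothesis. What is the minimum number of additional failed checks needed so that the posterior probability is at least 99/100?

Prior odds = 0.125/0.875 = 1/7.
Combined Bayes factor of the evidence already in hand = 5 × 2.5 × 1.8 = 22.5.
Odds after that evidence = (1/7) × 22.5 = 45/14.
Target odds = 0.99/0.01 = 99.
Need 2ⁿ ≥ 99 ÷ (45/14) = 30.8.
2⁴ = 16 falls short of 30.8 but 2⁵ = 32 reaches it, so n = 5.

5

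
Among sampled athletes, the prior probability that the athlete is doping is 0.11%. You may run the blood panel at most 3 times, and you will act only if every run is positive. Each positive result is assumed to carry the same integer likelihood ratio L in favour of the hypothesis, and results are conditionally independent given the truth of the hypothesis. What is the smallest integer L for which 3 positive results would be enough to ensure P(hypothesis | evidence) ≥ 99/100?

45

Prior odds = 0.0011/0.9989 = 11/9989.
Target odds = 0.99/0.01 = 99.
Need L³ ≥ 99 ÷ (11/9989) = 89901.
44³ = 85184 < 89901 ≤ 91125 = 45³, so L = 45.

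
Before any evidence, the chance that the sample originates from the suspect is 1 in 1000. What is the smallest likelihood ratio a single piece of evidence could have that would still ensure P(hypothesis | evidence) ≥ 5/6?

Prior odds = 0.001/0.999 = 1/999.
Target odds = (5/6)/(1/6) = 5.
Required Bayes factor = 5 ÷ (1/999) = 4995.

4995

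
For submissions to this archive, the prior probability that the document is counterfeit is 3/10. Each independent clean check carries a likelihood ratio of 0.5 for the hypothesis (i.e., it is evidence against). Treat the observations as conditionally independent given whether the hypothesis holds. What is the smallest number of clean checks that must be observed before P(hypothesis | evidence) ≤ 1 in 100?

6

Prior odds = 0.3/0.7 = 3/7.
Likelihood ratio per clean check = 0.5.
Target odds: 0.01 ÷ 0.99 = 1/99.
Require 0.5ⁿ ≤ 1/99 ÷ (3/7) = 7/297.
0.5⁵ = 0.03125 is still above 7/297 but 0.5⁶ = 0.015625 is at or below it, so n = 6.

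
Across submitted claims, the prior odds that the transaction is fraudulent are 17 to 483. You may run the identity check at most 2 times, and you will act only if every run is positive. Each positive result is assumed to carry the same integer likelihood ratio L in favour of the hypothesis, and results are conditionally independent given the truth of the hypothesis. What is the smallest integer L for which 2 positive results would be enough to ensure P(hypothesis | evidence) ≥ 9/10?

16

Prior odds = 17/483.
Target odds = 0.9/0.1 = 9.
Need L² ≥ 9 ÷ (17/483) = 4347/17.
15² = 225 < 4347/17 ≤ 256 = 16², so L = 16.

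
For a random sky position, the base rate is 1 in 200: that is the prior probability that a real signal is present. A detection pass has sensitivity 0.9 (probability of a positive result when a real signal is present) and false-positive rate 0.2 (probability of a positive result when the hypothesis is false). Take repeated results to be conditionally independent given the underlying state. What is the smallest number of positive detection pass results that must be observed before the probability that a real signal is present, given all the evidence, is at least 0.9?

Prior odds = 0.005/0.995 = 1/199.
Likelihood ratio of a positive result = 0.9/0.2 = 4.5.
Target odds: 0.9 ÷ 0.1 = 9.
Need (1/199) × 4.5ⁿ ≥ 9, i.e. 4.5ⁿ ≥ 1791.
4.5⁴ = 410.0625 falls short of 1791 but 4.5⁵ = 1845.28125 reaches it, so n = 5.

5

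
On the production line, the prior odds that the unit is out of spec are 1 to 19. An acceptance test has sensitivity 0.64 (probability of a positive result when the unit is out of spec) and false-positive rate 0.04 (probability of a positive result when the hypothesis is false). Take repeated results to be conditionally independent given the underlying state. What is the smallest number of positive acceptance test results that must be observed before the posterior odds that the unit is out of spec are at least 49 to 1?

3

Prior odds = 1/19.
Likelihood ratio of a positive result = 0.64/0.04 = 16.
Target odds = 49.
Require 16ⁿ ≥ 49 ÷ (1/19) = 931.
16² = 256 falls short of 931 but 16³ = 4096 reaches it, so n = 3.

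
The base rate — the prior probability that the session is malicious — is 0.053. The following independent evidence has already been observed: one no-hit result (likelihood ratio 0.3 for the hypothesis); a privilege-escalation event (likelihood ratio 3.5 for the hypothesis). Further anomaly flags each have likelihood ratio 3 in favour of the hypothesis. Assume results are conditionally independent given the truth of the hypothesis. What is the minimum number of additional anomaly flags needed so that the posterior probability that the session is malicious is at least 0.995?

8

Prior odds = 0.053/0.947 = 53/947.
Combined Bayes factor of the evidence already in hand = 0.3 × 3.5 = 1.05.
Odds after that evidence = (53/947) × 1.05 = 1113/18940.
Target odds = 0.995/0.005 = 199.
Need 3ⁿ ≥ 199 ÷ (1113/18940) = 3769060/1113.
3⁷ = 2187 falls short of 3769060/1113 but 3⁸ = 6561 reaches it, so n = 8.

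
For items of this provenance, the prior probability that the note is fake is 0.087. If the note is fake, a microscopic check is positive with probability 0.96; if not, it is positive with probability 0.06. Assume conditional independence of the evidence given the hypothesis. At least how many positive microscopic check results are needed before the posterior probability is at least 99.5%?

3

Prior odds = 0.087/0.913 = 87/913.
Likelihood ratio of a positive = 0.96/0.06 = 16.
Target posterior odds = 0.995/0.005 = 199.
Need (87/913) × 16ⁿ ≥ 199, i.e. 16ⁿ ≥ 181687/87.
16² = 256 falls short of 181687/87 but 16³ = 4096 reaches it, so n = 3.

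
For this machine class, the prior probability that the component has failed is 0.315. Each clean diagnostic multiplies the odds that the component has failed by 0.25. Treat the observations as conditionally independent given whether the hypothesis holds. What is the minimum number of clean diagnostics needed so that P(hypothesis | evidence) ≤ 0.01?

3

Prior odds = 0.315/0.685 = 63/137.
Likelihood ratio per clean diagnostic = 0.25.
Target odds: 0.01 ÷ 0.99 = 1/99.
Require 0.25ⁿ ≤ 1/99 ÷ (63/137) = 137/6237.
0.25² = 0.0625 is still above 137/6237 but 0.25³ = 0.015625 is at or below it, so n = 3.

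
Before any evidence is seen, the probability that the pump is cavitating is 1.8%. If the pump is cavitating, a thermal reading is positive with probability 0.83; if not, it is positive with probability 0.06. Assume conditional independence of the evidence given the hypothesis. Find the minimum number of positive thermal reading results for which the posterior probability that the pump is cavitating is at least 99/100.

4

Prior odds = 0.018/0.982 = 9/491.
Likelihood ratio of a positive = 0.83/0.06 = 83/6.
Target odds: 0.99 ÷ 0.01 = 99.
Need (9/491) × (83/6)ⁿ ≥ 99, i.e. (83/6)ⁿ ≥ 5401.
(83/6)³ = 571787/216 falls short of 5401 but (83/6)⁴ = 47458321/1296 reaches it, so n = 4.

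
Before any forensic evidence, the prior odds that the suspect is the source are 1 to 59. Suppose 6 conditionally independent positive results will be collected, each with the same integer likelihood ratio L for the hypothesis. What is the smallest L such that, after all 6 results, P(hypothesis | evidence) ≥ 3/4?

Prior odds = 1/59.
Target odds = 0.75/0.25 = 3.
Need L⁶ ≥ 3 ÷ (1/59) = 177.
2⁶ = 64 < 177 ≤ 729 = 3⁶, so L = 3.

3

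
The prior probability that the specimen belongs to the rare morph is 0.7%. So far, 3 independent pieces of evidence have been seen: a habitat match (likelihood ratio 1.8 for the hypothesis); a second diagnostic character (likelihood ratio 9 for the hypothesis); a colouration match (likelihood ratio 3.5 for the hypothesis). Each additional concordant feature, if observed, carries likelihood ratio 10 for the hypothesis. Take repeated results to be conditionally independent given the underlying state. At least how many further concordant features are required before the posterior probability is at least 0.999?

4

Prior odds = 0.007/0.993 = 7/993.
Combined Bayes factor of the evidence already in hand = 1.8 × 9 × 3.5 = 56.7.
Odds after that evidence = (7/993) × 56.7 = 1323/3310.
Target odds = 0.999/0.001 = 999.
Need 10ⁿ ≥ 999 ÷ (1323/3310) = 122470/49.
10³ = 1000 falls short of 122470/49 but 10⁴ = 10000 reaches it, so n = 4.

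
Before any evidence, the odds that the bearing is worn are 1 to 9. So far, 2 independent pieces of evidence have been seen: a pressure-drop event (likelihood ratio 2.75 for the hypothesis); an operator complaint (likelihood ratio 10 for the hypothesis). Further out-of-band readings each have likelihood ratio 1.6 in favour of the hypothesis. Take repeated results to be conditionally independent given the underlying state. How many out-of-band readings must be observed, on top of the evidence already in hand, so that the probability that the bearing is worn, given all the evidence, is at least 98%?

6

Prior odds = 1/9.
Combined Bayes factor of the evidence already in hand = 2.75 × 10 = 27.5.
Odds after that evidence = (1/9) × 27.5 = 55/18.
Target odds = 0.98/0.02 = 49.
Need 1.6ⁿ ≥ 49 ÷ (55/18) = 882/55.
1.6⁵ = 10.48576 falls short of 882/55 but 1.6⁶ = 262144/15625 reaches it, so n = 6.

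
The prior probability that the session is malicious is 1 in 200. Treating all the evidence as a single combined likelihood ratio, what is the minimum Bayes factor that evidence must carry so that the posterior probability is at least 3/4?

597

Prior odds = 0.005/0.995 = 1/199.
Target odds = 0.75/0.25 = 3.
Required Bayes factor = 3 ÷ (1/199) = 597.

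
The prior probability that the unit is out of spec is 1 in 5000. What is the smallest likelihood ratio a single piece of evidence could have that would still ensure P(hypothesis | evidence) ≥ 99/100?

494901

Prior odds = 0.0002/0.9998 = 1/4999.
Target odds = 0.99/0.01 = 99.
Required Bayes factor = 99 ÷ (1/4999) = 494901.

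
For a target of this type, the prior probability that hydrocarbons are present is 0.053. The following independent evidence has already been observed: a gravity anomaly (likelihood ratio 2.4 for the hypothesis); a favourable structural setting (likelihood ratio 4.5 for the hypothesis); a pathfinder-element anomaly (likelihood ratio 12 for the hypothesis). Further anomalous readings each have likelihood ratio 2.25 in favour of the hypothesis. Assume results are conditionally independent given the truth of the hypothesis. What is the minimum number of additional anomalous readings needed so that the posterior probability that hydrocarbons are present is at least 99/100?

Prior odds = 0.053/0.947 = 53/947.
Combined Bayes factor of the evidence already in hand = 2.4 × 4.5 × 12 = 129.6.
Odds after that evidence = (53/947) × 129.6 = 34344/4735.
Target odds = 0.99/0.01 = 99.
Need 2.25ⁿ ≥ 99 ÷ (34344/4735) = 52085/3816.
2.25³ = 11.390625 falls short of 52085/3816 but 2.25⁴ = 25.62890625 reaches it, so n = 4.

4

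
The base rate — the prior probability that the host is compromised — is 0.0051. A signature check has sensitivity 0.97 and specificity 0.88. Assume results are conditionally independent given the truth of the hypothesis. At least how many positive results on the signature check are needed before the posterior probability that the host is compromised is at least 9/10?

4

Prior odds: 0.0051 ÷ 0.9949 = 51/9949.
False-positive rate = 1 − 0.88 = 0.12; likelihood ratio of a positive = 0.97/0.12 = 97/12.
Target odds: 0.9 ÷ 0.1 = 9.
Need (51/9949) × (97/12)ⁿ ≥ 9, i.e. (97/12)ⁿ ≥ 29847/17.
(97/12)³ = 912673/1728 falls short of 29847/17 but (97/12)⁴ = 88529281/20736 reaches it, so n = 4.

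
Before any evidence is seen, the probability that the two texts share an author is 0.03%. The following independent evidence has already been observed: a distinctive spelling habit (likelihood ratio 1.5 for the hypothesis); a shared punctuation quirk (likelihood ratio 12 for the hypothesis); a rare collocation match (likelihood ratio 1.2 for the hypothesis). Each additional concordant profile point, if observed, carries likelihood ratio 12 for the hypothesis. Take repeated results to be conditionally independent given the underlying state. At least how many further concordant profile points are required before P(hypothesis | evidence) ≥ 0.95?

4

Prior odds = 0.0003/0.9997 = 3/9997.
Combined Bayes factor of the evidence already in hand = 1.5 × 12 × 1.2 = 21.6.
Odds after that evidence = (3/9997) × 21.6 = 324/49985.
Target odds = 0.95/0.05 = 19.
Need 12ⁿ ≥ 19 ÷ (324/49985) = 949715/324.
12³ = 1728 falls short of 949715/324 but 12⁴ = 20736 reaches it, so n = 4.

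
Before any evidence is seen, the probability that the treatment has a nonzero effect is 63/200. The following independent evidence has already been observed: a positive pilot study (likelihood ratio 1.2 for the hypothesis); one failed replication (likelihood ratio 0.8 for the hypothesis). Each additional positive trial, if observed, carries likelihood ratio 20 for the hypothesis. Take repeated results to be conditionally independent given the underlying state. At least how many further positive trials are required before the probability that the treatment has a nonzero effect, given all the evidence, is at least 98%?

Prior odds = 0.315/0.685 = 63/137.
Combined Bayes factor of the evidence already in hand = 1.2 × 0.8 = 0.96.
Odds after that evidence = (63/137) × 0.96 = 1512/3425.
Target odds = 0.98/0.02 = 49.
Need 20ⁿ ≥ 49 ÷ (1512/3425) = 23975/216.
20¹ = 20 falls short of 23975/216 but 20² = 400 reaches it, so n = 2.

2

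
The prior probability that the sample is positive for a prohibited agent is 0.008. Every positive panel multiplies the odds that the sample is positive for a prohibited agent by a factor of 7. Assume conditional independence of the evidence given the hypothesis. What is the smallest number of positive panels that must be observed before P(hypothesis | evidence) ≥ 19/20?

4

Prior odds = 0.008/0.992 = 1/124.
Likelihood ratio per positive panel = 7.
Target odds: 0.95 ÷ 0.05 = 19.
Require 7ⁿ ≥ 19 ÷ (1/124) = 2356.
7³ = 343 falls short of 2356 but 7⁴ = 2401 reaches it, so n = 4.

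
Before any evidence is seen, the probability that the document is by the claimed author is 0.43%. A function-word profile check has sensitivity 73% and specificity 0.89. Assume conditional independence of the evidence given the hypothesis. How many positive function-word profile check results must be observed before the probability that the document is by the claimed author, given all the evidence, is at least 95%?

Prior odds = 0.0043/0.9957 = 43/9957.
False-positive rate = 1 − 0.89 = 0.11; likelihood ratio of a positive = 0.73/0.11 = 73/11.
Target odds: 0.95 ÷ 0.05 = 19.
Require (73/11)ⁿ ≥ 19 ÷ (43/9957) = 189183/43.
(73/11)⁴ = 28398241/14641 falls short of 189183/43 but (73/11)⁵ ≈12872.1 reaches it, so n = 5.

5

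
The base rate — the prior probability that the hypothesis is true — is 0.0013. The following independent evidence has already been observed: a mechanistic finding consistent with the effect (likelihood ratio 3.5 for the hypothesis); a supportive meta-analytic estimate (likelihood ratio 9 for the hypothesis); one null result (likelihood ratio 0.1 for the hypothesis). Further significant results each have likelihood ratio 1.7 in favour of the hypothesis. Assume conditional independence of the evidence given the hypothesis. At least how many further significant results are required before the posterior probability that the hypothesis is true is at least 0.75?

13

Prior odds = 0.0013/0.9987 = 13/9987.
Combined Bayes factor of the evidence already in hand = 3.5 × 9 × 0.1 = 3.15.
Odds after that evidence = (13/9987) × 3.15 = 273/66580.
Target odds = 0.75/0.25 = 3.
Need 1.7ⁿ ≥ 3 ÷ (273/66580) = 66580/91.
1.7¹² ≈582.622 falls short of 66580/91 but 1.7¹³ ≈990.458 reaches it, so n = 13.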